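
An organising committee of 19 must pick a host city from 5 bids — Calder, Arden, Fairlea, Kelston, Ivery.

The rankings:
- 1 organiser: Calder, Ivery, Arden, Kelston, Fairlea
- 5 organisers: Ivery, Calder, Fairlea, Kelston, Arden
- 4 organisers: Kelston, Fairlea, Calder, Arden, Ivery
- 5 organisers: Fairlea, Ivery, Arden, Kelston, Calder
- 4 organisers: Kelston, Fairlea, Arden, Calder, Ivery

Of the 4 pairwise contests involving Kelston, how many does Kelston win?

2

Kelston against each rival (19 organisers):
Kelston vs Calder: Kelston preferred on 4+5+4 = 13 ballots; Kelston wins 13–6.
Kelston vs Arden: 13 to 6, Kelston.
Kelston vs Fairlea: Fairlea wins 10–9.
Kelston vs Ivery: Ivery, 11–8.
Kelston beats Calder, Arden; loses to Fairlea, Ivery — 2 pairwise wins.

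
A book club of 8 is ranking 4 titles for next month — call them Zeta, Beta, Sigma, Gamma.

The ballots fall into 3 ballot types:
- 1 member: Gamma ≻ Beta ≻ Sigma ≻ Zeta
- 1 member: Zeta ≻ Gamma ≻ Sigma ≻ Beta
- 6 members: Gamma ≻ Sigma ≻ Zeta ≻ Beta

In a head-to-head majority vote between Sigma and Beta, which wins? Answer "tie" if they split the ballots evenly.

Sigma

Ballots ranking Sigma above Beta: 1 + 6 = 7.
Ballots ranking Beta above Sigma: 8 − 7 = 1.
Sigma wins the head-to-head 7–1.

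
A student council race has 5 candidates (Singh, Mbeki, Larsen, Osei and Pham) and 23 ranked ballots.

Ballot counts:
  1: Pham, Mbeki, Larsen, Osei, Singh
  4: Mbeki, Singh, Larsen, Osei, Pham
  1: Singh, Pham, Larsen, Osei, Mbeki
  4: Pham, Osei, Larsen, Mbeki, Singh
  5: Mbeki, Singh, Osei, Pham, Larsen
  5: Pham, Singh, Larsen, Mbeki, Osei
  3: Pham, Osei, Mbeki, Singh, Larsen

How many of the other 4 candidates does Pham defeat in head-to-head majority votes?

Pham against each rival (23 voters):
Pham vs Singh: Pham, 13–10.
Pham vs Mbeki: Pham wins 14–9.
Pham vs Larsen: Pham preferred on 1+1+4+5+5+3 = 19 ballots; Pham wins 19–4.
Pham vs Osei: 14 to 9, Pham.
Pham beats Singh, Mbeki, Larsen, Osei — 4 pairwise wins.

4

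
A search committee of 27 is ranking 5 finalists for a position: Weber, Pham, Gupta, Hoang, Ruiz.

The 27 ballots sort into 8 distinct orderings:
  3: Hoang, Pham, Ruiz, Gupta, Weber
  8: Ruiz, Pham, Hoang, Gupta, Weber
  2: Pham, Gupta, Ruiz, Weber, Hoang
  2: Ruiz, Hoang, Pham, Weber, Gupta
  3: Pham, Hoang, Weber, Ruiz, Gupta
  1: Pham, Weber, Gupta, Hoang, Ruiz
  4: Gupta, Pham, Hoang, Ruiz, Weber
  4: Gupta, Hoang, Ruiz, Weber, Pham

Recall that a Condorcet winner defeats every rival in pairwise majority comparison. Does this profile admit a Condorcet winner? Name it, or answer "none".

Head-to-head results (27 committee members):
Weber vs Pham: Weber is ranked higher on 4 ballots, Pham on 23. Pham wins 23–4.
Weber vs Gupta: 6 to 21, Gupta.
Weber vs Hoang: Weber is ranked higher on 2+1 = 3 ballots, Hoang on 24. Hoang wins 24–3.
Weber vs Ruiz: Weber is ranked higher on 3+1 = 4 ballots, Ruiz on 23. Ruiz wins 23–4.
Pham vs Gupta: 19 to 8, Pham.
Pham vs Hoang: 8+2+3+1+4 = 18 for Pham, 9 for Hoang — Pham by 18–9.
Pham vs Ruiz: Pham preferred on 3+2+3+1+4 = 13 ballots; Ruiz wins 14–13.
Gupta vs Hoang: Gupta preferred on 2+1+4+4 = 11 ballots; Hoang wins 16–11.
Gupta vs Ruiz: 11 to 16, Ruiz.
Hoang vs Ruiz: Hoang is ranked higher on 3+3+1+4+4 = 15 ballots, Ruiz on 12. Hoang wins 15–12.
Every candidate loses at least once (Weber loses to Pham; Pham loses to Ruiz; Gupta loses to Pham; Hoang loses to Pham; Ruiz loses to Hoang). The majority relation contains the cycle Pham beats Hoang beats Ruiz beats Pham, so there is no Condorcet winner.

none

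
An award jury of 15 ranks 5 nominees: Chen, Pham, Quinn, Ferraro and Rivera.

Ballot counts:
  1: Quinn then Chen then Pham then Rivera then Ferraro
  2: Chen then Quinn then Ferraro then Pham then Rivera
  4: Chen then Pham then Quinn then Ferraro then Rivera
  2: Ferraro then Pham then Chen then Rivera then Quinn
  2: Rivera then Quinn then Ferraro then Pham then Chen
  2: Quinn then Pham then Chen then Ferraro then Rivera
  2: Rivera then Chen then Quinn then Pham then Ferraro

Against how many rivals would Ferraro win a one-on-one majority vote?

1

Ferraro against each rival (15 jurors):
Ferraro–Chen: Chen 11–4.
Ferraro–Pham: Pham 9–6.
Ferraro vs Quinn: Quinn, 13–2.
Ferraro vs Rivera: Ferraro preferred on 2+4+2+2 = 10 ballots; Ferraro wins 10–5.
Ferraro beats Rivera; loses to Chen, Pham, Quinn — 1 pairwise win.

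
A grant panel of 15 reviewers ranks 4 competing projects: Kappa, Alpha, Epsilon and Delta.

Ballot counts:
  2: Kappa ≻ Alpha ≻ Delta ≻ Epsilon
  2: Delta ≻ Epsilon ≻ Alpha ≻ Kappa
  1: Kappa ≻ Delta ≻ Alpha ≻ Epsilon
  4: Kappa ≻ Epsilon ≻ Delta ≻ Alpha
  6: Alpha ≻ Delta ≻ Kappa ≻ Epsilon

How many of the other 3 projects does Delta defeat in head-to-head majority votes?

2

Delta against each rival (15 reviewers):
Delta vs Kappa: Delta wins 8–7.
Delta vs Alpha: Delta is ranked higher on 2+1+4 = 7 ballots, Alpha on 8. Alpha wins 8–7.
Delta vs Epsilon: Delta preferred on 2+2+1+6 = 11 ballots; Delta wins 11–4.
Delta beats Kappa, Epsilon; loses to Alpha — 2 pairwise wins.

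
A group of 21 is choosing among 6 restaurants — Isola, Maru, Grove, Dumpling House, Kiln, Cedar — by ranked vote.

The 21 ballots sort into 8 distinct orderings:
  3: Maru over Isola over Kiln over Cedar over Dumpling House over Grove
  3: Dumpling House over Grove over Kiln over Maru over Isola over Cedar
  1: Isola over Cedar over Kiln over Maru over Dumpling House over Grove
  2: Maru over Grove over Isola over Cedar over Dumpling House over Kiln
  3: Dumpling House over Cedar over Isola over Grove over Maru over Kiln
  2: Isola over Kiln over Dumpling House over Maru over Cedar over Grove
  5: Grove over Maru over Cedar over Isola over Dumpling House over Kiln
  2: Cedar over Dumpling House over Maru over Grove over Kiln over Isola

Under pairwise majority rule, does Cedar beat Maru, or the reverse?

Ballots ranking Cedar above Maru: 1 + 3 + 2 = 6.
Ballots ranking Maru above Cedar: 21 − 6 = 15.
Maru wins the head-to-head 15–6.

Maru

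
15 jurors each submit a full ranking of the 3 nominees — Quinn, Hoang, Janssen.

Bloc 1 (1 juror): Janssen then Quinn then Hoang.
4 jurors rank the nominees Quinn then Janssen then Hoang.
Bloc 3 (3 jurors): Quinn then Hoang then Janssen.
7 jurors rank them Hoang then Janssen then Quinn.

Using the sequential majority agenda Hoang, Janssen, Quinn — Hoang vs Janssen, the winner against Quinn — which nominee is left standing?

Quinn

Round 1: Hoang vs Janssen — 10–5, Hoang advances.
Round 2: Hoang vs Quinn — 7–8, Quinn advances.
The agenda winner is Quinn.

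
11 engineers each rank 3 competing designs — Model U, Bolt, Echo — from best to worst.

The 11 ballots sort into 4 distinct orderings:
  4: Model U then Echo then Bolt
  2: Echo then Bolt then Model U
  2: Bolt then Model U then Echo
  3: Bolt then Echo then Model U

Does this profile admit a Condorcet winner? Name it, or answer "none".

Check each pair by majority over 11 ballots:
Model U vs Bolt: Bolt wins 7–4.
Model U–Echo: Model U 6–5.
Bolt vs Echo: Echo wins 6–5.
Each design drops at least one matchup (Model U loses to Bolt; Bolt loses to Echo; Echo loses to Model U); the cycle Model U > Echo > Bolt > Model U rules out a Condorcet winner.

none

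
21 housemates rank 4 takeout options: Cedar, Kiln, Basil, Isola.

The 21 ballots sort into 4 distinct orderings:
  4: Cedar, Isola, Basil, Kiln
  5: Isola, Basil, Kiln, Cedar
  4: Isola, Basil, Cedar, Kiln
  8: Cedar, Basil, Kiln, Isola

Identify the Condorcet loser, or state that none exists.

Head-to-head results (21 friends):
Cedar vs Kiln: Cedar preferred on 4+4+8 = 16 ballots; Cedar wins 16–5.
Cedar–Basil: Cedar 12–9.
Cedar vs Isola: Cedar, 12–9.
Kiln vs Basil: Basil, 21–0.
Kiln vs Isola: Isola, 13–8.
Basil–Isola: Isola 13–8.
Only Kiln has no wins; Kiln is the Condorcet loser.

Kiln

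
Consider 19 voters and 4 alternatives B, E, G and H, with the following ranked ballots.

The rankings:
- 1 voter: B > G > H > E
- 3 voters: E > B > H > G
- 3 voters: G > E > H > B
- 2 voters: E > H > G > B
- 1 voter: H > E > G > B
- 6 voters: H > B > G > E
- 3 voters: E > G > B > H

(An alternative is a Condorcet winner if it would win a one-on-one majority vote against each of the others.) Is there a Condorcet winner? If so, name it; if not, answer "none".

none

Head-to-head results (19 voters):
B vs E: E, 12–7.
B vs G: B preferred on 1+3+6 = 10 ballots; B wins 10–9.
B vs H: H, 12–7.
E vs G: G, 10–9.
E vs H: E, 11–8.
G vs H: G is ranked higher on 1+3+3 = 7 ballots, H on 12. H wins 12–7.
Each alternative drops at least one matchup (B loses to E; E loses to G; G loses to B; H loses to E); the cycle B > G > E > B rules out a Condorcet winner.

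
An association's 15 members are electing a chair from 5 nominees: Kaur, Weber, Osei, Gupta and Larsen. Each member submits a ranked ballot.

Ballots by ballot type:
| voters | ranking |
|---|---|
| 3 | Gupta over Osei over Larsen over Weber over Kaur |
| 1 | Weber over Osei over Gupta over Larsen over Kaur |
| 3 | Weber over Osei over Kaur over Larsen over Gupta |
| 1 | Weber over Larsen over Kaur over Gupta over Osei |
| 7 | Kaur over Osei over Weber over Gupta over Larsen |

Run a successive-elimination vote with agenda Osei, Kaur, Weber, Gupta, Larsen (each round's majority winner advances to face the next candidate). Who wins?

Round 1: Osei vs Kaur — 7–8, Kaur advances.
Round 2: Kaur vs Weber — 7–8, Weber advances.
Round 3: Weber vs Gupta — 12–3, Weber advances.
Round 4: Weber vs Larsen — 12–3, Weber advances.
The agenda winner is Weber.

Weber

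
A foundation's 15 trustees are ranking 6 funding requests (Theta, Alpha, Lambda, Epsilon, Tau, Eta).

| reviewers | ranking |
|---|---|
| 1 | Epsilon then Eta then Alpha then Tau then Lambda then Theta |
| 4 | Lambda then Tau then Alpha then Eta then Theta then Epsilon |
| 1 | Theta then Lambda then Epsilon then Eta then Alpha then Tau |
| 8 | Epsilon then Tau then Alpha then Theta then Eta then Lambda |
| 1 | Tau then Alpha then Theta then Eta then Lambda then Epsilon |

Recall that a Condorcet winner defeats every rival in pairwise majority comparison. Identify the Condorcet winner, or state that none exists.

Epsilon

Pairwise majorities:
Theta–Alpha: Alpha 14–1.
Theta vs Lambda: 10 to 5, Theta.
Theta vs Epsilon: Epsilon, 9–6.
Theta–Tau: Tau 14–1.
Theta vs Eta: Theta, 10–5.
Alpha vs Lambda: Alpha, 10–5.
Alpha vs Epsilon: Epsilon wins 10–5.
Alpha vs Tau: 2 to 13, Tau.
Alpha–Eta: Alpha 13–2.
Lambda vs Epsilon: 6 to 9, Epsilon.
Lambda vs Tau: Lambda is ranked higher on 4+1 = 5 ballots, Tau on 10. Tau wins 10–5.
Lambda vs Eta: 4+1 = 5 for Lambda, 10 for Eta — Eta by 10–5.
Epsilon vs Tau: Epsilon, 10–5.
Epsilon vs Eta: Epsilon, 10–5.
Tau vs Eta: Tau, 13–2.
Epsilon defeats every rival head-to-head and is the Condorcet winner.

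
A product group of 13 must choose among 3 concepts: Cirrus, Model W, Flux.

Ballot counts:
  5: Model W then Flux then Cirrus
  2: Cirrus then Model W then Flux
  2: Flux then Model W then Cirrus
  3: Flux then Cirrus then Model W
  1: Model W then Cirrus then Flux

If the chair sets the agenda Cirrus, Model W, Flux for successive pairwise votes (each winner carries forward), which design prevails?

Round 1: Cirrus vs Model W — 5–8, Model W advances.
Round 2: Model W vs Flux — 8–5, Model W advances.
Model W survives the agenda.

Model W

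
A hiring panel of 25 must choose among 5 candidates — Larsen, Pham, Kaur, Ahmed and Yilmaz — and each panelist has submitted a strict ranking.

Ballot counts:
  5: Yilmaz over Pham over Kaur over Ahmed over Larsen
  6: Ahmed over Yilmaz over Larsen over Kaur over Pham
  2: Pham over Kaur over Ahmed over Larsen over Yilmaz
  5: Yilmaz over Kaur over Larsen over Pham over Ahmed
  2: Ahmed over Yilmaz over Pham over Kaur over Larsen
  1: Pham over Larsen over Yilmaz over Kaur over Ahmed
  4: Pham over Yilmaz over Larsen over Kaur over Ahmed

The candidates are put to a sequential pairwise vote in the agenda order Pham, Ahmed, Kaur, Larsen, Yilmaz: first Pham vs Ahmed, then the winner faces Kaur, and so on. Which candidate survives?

Round 1: Pham vs Ahmed — 17–8, Pham advances.
Round 2: Pham vs Kaur — 14–11, Pham advances.
Round 3: Pham vs Larsen — 14–11, Pham advances.
Round 4: Pham vs Yilmaz — 7–18, Yilmaz advances.
The agenda winner is Yilmaz.

Yilmaz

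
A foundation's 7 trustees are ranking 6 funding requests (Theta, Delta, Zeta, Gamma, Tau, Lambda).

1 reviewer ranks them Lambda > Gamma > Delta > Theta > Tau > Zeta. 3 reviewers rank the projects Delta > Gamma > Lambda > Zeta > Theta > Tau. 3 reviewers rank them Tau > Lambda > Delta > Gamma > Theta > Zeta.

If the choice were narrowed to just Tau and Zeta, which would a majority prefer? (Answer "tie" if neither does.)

Ballots ranking Tau above Zeta: 1 + 3 = 4.
Ballots ranking Zeta above Tau: 7 − 4 = 3.
Tau wins the head-to-head 4–3.

Tau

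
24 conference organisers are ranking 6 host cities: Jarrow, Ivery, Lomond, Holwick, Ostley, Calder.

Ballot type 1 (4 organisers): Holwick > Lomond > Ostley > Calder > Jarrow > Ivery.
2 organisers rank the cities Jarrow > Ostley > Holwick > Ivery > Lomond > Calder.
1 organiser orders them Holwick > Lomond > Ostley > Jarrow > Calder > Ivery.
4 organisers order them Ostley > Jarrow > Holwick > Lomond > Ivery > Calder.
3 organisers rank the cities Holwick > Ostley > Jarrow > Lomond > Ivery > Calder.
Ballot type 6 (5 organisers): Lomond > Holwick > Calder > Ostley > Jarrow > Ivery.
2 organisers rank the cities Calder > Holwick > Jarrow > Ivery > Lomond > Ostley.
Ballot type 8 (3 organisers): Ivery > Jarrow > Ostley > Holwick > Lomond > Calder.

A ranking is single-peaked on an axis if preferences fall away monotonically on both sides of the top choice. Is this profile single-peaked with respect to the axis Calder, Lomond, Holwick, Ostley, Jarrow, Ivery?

no

Axis positions: Calder=1, Lomond=2, Holwick=3, Ostley=4, Jarrow=5, Ivery=6.
Ballot type 1 (peak Holwick at position 3): ranking walks positions 3-2-4-1-5-6, expanding outward from the peak — single-peaked.
Ballot type 2 (peak Jarrow at position 5): ranking walks positions 5-4-3-6-2-1, expanding outward from the peak — single-peaked.
Ballot type 3 (peak Holwick at position 3): ranking walks positions 3-2-4-5-1-6, expanding outward from the peak — single-peaked.
Ballot type 4 (peak Ostley at position 4): ranking walks positions 4-5-3-2-6-1, expanding outward from the peak — single-peaked.
Ballot type 5 (peak Holwick at position 3): ranking walks positions 3-4-5-2-6-1, expanding outward from the peak — single-peaked.
Ballot type 6 (peak Lomond at position 2): ranking walks positions 2-3-1-4-5-6, expanding outward from the peak — single-peaked.
Ballot type 7: ranking walks positions 1-3-5-6-2-4; Holwick is ranked above Lomond even though Lomond lies between Holwick and the peak Calder on the axis — preferences dip and rise again. Not single-peaked.
Ballot type 8 (peak Ivery at position 6): ranking walks positions 6-5-4-3-2-1, expanding outward from the peak — single-peaked.
Ballot type 7 violates single-peakedness, so the profile is not single-peaked on this axis.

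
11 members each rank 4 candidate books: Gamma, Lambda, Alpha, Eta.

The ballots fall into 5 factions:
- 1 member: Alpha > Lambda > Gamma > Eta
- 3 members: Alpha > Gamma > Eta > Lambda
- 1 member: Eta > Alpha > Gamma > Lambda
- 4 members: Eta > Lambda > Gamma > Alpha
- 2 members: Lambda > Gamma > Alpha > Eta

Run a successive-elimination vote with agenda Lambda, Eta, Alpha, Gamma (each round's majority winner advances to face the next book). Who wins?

Round 1: Lambda vs Eta — 3–8, Eta advances.
Round 2: Eta vs Alpha — 5–6, Alpha advances.
Round 3: Alpha vs Gamma — 5–6, Gamma advances.
The agenda winner is Gamma.

Gamma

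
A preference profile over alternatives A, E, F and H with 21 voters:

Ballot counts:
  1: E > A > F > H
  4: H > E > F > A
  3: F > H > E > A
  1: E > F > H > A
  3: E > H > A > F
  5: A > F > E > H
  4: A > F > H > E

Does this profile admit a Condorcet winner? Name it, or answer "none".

Head-to-head results (21 voters):
A vs E: 5+4 = 9 for A, 12 for E — E by 12–9.
A vs F: 1+3+5+4 = 13 for A, 8 for F — A by 13–8.
A vs H: A preferred on 1+5+4 = 10 ballots; H wins 11–10.
E vs F: 1+4+1+3 = 9 for E, 12 for F — F by 12–9.
E vs H: E is ranked higher on 1+1+3+5 = 10 ballots, H on 11. H wins 11–10.
F vs H: F preferred on 1+3+1+5+4 = 14 ballots; F wins 14–7.
Every alternative loses at least once (A loses to E; E loses to F; F loses to A; H loses to F). The majority relation contains the cycle A > F > E > A, so there is no Condorcet winner.

none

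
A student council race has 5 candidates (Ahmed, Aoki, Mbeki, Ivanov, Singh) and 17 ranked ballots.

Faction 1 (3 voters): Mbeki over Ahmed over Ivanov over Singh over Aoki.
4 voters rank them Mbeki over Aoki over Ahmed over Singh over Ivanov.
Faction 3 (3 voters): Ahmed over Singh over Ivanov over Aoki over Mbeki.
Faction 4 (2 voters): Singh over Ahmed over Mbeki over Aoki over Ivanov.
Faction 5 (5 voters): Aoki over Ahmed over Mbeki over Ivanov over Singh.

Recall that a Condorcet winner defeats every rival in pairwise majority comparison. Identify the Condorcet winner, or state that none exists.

Pairwise majorities:
Ahmed vs Aoki: Aoki wins 9–8.
Ahmed vs Mbeki: Ahmed, 10–7.
Ahmed vs Ivanov: Ahmed wins 17–0.
Ahmed vs Singh: Ahmed, 15–2.
Aoki vs Mbeki: Mbeki, 9–8.
Aoki–Ivanov: Aoki 11–6.
Aoki vs Singh: Aoki wins 9–8.
Mbeki vs Ivanov: Mbeki wins 14–3.
Mbeki–Singh: Mbeki 12–5.
Ivanov vs Singh: Singh, 9–8.
Each candidate drops at least one matchup (Ahmed loses to Aoki; Aoki loses to Mbeki; Mbeki loses to Ahmed; Ivanov loses to Ahmed; Singh loses to Ahmed); the cycle Ahmed beats Mbeki beats Aoki beats Ahmed rules out a Condorcet winner.

none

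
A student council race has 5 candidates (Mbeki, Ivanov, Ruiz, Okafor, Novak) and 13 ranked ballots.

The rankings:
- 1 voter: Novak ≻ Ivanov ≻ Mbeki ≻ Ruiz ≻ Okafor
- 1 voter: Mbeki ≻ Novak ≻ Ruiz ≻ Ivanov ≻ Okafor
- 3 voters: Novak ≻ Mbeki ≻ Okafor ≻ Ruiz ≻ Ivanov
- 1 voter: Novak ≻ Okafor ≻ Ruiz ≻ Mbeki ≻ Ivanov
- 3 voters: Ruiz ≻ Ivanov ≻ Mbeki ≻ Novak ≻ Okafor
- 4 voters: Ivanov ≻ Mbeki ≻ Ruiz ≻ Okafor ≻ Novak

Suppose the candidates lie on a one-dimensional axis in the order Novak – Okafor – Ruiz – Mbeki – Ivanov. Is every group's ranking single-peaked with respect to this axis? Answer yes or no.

Axis positions: Novak=1, Okafor=2, Ruiz=3, Mbeki=4, Ivanov=5.
Group 1: ranking walks positions 1-5-4-3-2; Ivanov is ranked above Okafor even though Okafor lies between Ivanov and the peak Novak on the axis — preferences dip and rise again. Not single-peaked.
Group 2: ranking walks positions 4-1-3-5-2; Novak is ranked above Ruiz even though Ruiz lies between Novak and the peak Mbeki on the axis — preferences dip and rise again. Not single-peaked.
Group 3: ranking walks positions 1-4-2-3-5; Mbeki is ranked above Okafor even though Okafor lies between Mbeki and the peak Novak on the axis — preferences dip and rise again. Not single-peaked.
Group 4 (peak Novak at position 1): ranking walks positions 1-2-3-4-5, expanding outward from the peak — single-peaked.
Group 5: ranking walks positions 3-5-4-1-2; Ivanov is ranked above Mbeki even though Mbeki lies between Ivanov and the peak Ruiz on the axis — preferences dip and rise again. Not single-peaked.
Group 6 (peak Ivanov at position 5): ranking walks positions 5-4-3-2-1, expanding outward from the peak — single-peaked.
Group 1 violates single-peakedness, so the profile is not single-peaked on this axis.

no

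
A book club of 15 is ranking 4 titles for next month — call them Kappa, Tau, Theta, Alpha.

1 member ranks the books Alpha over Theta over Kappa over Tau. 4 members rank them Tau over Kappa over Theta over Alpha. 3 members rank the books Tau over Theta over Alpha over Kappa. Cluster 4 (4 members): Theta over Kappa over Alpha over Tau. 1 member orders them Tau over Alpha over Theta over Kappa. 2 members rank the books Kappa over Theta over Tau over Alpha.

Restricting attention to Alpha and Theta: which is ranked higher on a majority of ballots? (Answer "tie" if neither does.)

Theta

Ballots ranking Alpha above Theta: 1 + 1 = 2.
Ballots ranking Theta above Alpha: 15 − 2 = 13.
Theta wins the head-to-head 13–2.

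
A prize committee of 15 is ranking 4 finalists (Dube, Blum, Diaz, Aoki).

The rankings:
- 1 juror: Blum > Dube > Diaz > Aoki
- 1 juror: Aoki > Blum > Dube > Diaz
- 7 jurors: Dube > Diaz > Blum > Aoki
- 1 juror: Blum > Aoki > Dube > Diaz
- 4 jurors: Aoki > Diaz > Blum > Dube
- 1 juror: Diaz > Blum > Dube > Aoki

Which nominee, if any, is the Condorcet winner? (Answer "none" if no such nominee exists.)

none

Head-to-head results (15 jurors):
Dube vs Blum: Dube preferred on 7 ballots; Blum wins 8–7.
Dube vs Diaz: Dube preferred on 1+1+7+1 = 10 ballots; Dube wins 10–5.
Dube vs Aoki: Dube is ranked higher on 1+7+1 = 9 ballots, Aoki on 6. Dube wins 9–6.
Blum vs Diaz: 1+1+1 = 3 for Blum, 12 for Diaz — Diaz by 12–3.
Blum vs Aoki: Blum preferred on 1+7+1+1 = 10 ballots; Blum wins 10–5.
Diaz vs Aoki: Diaz preferred on 1+7+1 = 9 ballots; Diaz wins 9–6.
Every nominee loses at least once (Dube loses to Blum; Blum loses to Diaz; Diaz loses to Dube; Aoki loses to Dube). The majority relation contains the cycle Dube > Diaz > Blum > Dube, so there is no Condorcet winner.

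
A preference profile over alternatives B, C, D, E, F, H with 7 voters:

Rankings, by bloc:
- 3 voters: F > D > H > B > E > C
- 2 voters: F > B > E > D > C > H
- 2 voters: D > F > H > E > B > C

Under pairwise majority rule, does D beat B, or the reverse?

D

Ballots ranking D above B: 3 + 2 = 5.
Ballots ranking B above D: 7 − 5 = 2.
D wins the head-to-head 5–2.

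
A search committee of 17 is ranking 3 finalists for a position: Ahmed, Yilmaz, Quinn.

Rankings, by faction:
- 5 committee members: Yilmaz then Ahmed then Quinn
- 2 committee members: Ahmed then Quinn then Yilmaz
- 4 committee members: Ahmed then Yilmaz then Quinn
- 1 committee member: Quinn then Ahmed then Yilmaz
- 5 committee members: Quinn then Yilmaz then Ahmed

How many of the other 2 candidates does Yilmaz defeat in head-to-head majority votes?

2

Yilmaz against each rival (17 committee members):
Yilmaz vs Ahmed: 10 to 7, Yilmaz.
Yilmaz vs Quinn: Yilmaz wins 9–8.
Yilmaz beats Ahmed, Quinn — 2 pairwise wins.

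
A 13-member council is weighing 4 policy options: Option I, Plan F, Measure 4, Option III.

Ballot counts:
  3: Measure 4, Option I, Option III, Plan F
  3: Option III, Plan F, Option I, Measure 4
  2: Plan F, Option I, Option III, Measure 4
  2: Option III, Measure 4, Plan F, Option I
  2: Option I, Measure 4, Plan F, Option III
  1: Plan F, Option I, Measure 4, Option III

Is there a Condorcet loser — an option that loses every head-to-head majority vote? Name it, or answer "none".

Pairwise majorities:
Option I vs Plan F: 3+2 = 5 for Option I, 8 for Plan F — Plan F by 8–5.
Option I vs Measure 4: 3+2+2+1 = 8 for Option I, 5 for Measure 4 — Option I by 8–5.
Option I vs Option III: Option I preferred on 3+2+2+1 = 8 ballots; Option I wins 8–5.
Plan F vs Measure 4: Measure 4 wins 7–6.
Plan F vs Option III: Plan F preferred on 2+2+1 = 5 ballots; Option III wins 8–5.
Measure 4 vs Option III: Measure 4 is ranked higher on 3+2+1 = 6 ballots, Option III on 7. Option III wins 7–6.
Every option wins at least one matchup (Option I beats Measure 4; Plan F beats Option I; Measure 4 beats Plan F; Option III beats Plan F), so there is no Condorcet loser.

none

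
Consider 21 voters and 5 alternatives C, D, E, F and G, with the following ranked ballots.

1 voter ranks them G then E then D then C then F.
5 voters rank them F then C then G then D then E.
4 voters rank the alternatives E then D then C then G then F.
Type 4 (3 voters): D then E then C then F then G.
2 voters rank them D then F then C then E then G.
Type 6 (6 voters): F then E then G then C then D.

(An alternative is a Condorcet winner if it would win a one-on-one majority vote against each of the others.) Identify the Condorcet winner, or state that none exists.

F

Pairwise majorities:
C vs D: 5+6 = 11 for C, 10 for D — C by 11–10.
C vs E: C preferred on 5+2 = 7 ballots; E wins 14–7.
C vs F: C is ranked higher on 1+4+3 = 8 ballots, F on 13. F wins 13–8.
C vs G: C preferred on 5+4+3+2 = 14 ballots; C wins 14–7.
D vs E: 10 to 11, E.
D vs F: 1+4+3+2 = 10 for D, 11 for F — F by 11–10.
D vs G: D preferred on 4+3+2 = 9 ballots; G wins 12–9.
E vs F: 1+4+3 = 8 for E, 13 for F — F by 13–8.
E vs G: 4+3+2+6 = 15 for E, 6 for G — E by 15–6.
F vs G: F is ranked higher on 5+3+2+6 = 16 ballots, G on 5. F wins 16–5.
F beats each of C, D, E, G — F is the Condorcet winner.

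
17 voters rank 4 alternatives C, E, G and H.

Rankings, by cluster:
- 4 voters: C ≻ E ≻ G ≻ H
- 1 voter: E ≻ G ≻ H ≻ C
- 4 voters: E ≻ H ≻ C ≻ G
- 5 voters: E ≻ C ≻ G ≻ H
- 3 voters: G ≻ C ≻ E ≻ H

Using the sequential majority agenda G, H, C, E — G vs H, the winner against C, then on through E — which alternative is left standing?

Round 1: G vs H — 13–4, G advances.
Round 2: G vs C — 4–13, C advances.
Round 3: C vs E — 7–10, E advances.
E survives the agenda.

E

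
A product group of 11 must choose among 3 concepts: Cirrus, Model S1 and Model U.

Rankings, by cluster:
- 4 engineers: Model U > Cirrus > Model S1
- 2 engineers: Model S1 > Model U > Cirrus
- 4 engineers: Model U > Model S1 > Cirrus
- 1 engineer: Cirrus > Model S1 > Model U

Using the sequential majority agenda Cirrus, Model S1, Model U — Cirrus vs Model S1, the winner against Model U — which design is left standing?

Round 1: Cirrus vs Model S1 — 5–6, Model S1 advances.
Round 2: Model S1 vs Model U — 3–8, Model U advances.
Model U survives the agenda.

Model U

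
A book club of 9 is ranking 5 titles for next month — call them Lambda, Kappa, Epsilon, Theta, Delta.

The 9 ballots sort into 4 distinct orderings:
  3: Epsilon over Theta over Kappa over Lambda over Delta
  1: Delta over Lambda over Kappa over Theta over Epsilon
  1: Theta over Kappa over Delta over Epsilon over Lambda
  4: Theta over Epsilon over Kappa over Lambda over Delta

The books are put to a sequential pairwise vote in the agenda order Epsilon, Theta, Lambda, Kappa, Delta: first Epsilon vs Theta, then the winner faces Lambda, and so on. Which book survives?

Round 1: Epsilon vs Theta — 3–6, Theta advances.
Round 2: Theta vs Lambda — 8–1, Theta advances.
Round 3: Theta vs Kappa — 8–1, Theta advances.
Round 4: Theta vs Delta — 8–1, Theta advances.
Theta survives the agenda.

Theta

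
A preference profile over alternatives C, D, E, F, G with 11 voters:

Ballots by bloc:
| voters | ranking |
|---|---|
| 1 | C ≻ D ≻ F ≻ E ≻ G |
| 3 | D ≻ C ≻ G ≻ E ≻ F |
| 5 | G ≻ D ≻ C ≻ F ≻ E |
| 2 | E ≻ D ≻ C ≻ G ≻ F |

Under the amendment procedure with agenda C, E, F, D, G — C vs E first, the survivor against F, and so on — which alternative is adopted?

D

Round 1: C vs E — 9–2, C advances.
Round 2: C vs F — 11–0, C advances.
Round 3: C vs D — 1–10, D advances.
Round 4: D vs G — 6–5, D advances.
D survives the agenda.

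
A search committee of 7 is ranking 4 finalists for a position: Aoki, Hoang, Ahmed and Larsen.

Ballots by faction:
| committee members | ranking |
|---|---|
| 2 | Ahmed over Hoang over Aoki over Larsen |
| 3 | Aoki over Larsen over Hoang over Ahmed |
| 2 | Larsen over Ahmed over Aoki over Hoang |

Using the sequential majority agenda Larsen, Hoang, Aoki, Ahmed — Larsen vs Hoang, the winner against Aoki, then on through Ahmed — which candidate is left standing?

Round 1: Larsen vs Hoang — 5–2, Larsen advances.
Round 2: Larsen vs Aoki — 2–5, Aoki advances.
Round 3: Aoki vs Ahmed — 3–4, Ahmed advances.
Ahmed survives the agenda.

Ahmed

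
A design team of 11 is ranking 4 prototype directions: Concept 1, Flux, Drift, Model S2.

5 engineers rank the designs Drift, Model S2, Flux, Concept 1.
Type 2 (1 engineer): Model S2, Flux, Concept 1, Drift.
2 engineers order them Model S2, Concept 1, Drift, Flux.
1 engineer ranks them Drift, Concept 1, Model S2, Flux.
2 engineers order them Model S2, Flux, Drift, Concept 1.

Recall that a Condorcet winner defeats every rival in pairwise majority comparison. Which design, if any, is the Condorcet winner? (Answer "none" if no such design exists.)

Drift

Pairwise majorities:
Concept 1 vs Flux: 3 to 8, Flux.
Concept 1 vs Drift: 1+2 = 3 for Concept 1, 8 for Drift — Drift by 8–3.
Concept 1 vs Model S2: 1 for Concept 1, 10 for Model S2 — Model S2 by 10–1.
Flux vs Drift: Flux is ranked higher on 1+2 = 3 ballots, Drift on 8. Drift wins 8–3.
Flux vs Model S2: Flux preferred on 0 ballots; Model S2 wins 11–0.
Drift vs Model S2: 5+1 = 6 for Drift, 5 for Model S2 — Drift by 6–5.
Drift beats each of Concept 1, Flux, Model S2 — Drift is the Condorcet winner.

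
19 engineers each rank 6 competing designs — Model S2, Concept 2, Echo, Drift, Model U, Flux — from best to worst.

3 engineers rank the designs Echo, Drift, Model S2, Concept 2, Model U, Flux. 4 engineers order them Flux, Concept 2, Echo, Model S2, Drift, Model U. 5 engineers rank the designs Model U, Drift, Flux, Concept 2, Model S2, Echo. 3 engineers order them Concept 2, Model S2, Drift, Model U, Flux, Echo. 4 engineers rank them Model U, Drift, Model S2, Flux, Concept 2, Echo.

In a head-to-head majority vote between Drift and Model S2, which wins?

Drift

Ballots ranking Drift above Model S2: 3 + 5 + 4 = 12.
Ballots ranking Model S2 above Drift: 19 − 12 = 7.
Drift wins the head-to-head 12–7.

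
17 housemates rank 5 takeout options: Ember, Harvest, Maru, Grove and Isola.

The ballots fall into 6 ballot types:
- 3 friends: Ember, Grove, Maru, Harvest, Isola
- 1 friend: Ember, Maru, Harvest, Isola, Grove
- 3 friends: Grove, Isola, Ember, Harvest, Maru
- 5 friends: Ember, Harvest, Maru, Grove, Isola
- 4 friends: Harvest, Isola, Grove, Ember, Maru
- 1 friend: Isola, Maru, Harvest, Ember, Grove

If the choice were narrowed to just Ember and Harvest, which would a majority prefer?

Ember

Ballots ranking Ember above Harvest: 3 + 1 + 3 + 5 = 12.
Ballots ranking Harvest above Ember: 17 − 12 = 5.
Ember wins the head-to-head 12–5.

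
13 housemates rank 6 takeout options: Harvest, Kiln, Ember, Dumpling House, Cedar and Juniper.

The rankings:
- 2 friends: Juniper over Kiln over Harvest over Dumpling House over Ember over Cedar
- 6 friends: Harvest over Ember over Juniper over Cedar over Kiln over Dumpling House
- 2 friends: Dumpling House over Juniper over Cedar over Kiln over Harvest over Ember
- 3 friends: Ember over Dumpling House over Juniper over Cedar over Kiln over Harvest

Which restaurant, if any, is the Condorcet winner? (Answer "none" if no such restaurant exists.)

none

Check each pair by majority over 13 ballots:
Harvest vs Kiln: Harvest preferred on 6 ballots; Kiln wins 7–6.
Harvest vs Ember: Harvest is ranked higher on 2+6+2 = 10 ballots, Ember on 3. Harvest wins 10–3.
Harvest vs Dumpling House: 8 to 5, Harvest.
Harvest vs Cedar: Harvest preferred on 2+6 = 8 ballots; Harvest wins 8–5.
Harvest vs Juniper: 6 for Harvest, 7 for Juniper — Juniper by 7–6.
Kiln vs Ember: Kiln preferred on 2+2 = 4 ballots; Ember wins 9–4.
Kiln vs Dumpling House: Kiln preferred on 2+6 = 8 ballots; Kiln wins 8–5.
Kiln vs Cedar: 2 for Kiln, 11 for Cedar — Cedar by 11–2.
Kiln vs Juniper: Kiln is ranked higher on 0 ballots, Juniper on 13. Juniper wins 13–0.
Ember vs Dumpling House: 9 to 4, Ember.
Ember vs Cedar: Ember is ranked higher on 2+6+3 = 11 ballots, Cedar on 2. Ember wins 11–2.
Ember vs Juniper: 6+3 = 9 for Ember, 4 for Juniper — Ember by 9–4.
Dumpling House vs Cedar: 2+2+3 = 7 for Dumpling House, 6 for Cedar — Dumpling House by 7–6.
Dumpling House vs Juniper: 5 to 8, Juniper.
Cedar vs Juniper: 0 to 13, Juniper.
Every restaurant loses at least once (Harvest loses to Kiln; Kiln loses to Ember; Ember loses to Harvest; Dumpling House loses to Harvest; Cedar loses to Harvest; Juniper loses to Ember). The majority relation contains the cycle Harvest beats Ember beats Kiln beats Harvest, so there is no Condorcet winner.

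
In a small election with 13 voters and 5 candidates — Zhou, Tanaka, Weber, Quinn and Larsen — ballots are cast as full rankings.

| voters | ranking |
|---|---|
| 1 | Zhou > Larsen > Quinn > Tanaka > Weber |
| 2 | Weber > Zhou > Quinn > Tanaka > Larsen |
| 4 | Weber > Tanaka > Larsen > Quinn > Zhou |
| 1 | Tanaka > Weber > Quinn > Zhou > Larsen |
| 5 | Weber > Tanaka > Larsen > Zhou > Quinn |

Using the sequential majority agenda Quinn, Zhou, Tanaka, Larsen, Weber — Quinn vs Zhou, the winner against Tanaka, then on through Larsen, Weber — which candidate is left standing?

Weber

Round 1: Quinn vs Zhou — 5–8, Zhou advances.
Round 2: Zhou vs Tanaka — 3–10, Tanaka advances.
Round 3: Tanaka vs Larsen — 12–1, Tanaka advances.
Round 4: Tanaka vs Weber — 2–11, Weber advances.
Weber survives the agenda.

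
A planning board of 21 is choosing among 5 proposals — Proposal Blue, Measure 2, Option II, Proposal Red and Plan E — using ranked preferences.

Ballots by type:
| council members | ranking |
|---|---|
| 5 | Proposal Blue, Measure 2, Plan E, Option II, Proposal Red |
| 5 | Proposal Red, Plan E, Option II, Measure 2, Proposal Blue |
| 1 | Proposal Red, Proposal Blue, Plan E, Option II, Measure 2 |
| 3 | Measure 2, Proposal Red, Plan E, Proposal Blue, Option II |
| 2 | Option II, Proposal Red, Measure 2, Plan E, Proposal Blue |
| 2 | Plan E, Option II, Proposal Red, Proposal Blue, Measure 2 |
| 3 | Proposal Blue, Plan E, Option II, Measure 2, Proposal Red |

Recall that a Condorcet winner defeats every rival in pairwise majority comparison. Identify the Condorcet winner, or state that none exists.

Head-to-head results (21 council members):
Proposal Blue vs Measure 2: Proposal Blue, 11–10.
Proposal Blue–Option II: Proposal Blue 12–9.
Proposal Blue vs Proposal Red: Proposal Red, 13–8.
Proposal Blue vs Plan E: Plan E, 12–9.
Measure 2–Option II: Option II 13–8.
Measure 2–Proposal Red: Measure 2 11–10.
Measure 2 vs Plan E: Plan E wins 11–10.
Option II vs Proposal Red: Option II wins 12–9.
Option II vs Plan E: Plan E, 19–2.
Proposal Red vs Plan E: Proposal Red, 11–10.
Each option drops at least one matchup (Proposal Blue loses to Proposal Red; Measure 2 loses to Proposal Blue; Option II loses to Proposal Blue; Proposal Red loses to Measure 2; Plan E loses to Proposal Red); the cycle Proposal Blue > Measure 2 > Proposal Red > Proposal Blue rules out a Condorcet winner.

none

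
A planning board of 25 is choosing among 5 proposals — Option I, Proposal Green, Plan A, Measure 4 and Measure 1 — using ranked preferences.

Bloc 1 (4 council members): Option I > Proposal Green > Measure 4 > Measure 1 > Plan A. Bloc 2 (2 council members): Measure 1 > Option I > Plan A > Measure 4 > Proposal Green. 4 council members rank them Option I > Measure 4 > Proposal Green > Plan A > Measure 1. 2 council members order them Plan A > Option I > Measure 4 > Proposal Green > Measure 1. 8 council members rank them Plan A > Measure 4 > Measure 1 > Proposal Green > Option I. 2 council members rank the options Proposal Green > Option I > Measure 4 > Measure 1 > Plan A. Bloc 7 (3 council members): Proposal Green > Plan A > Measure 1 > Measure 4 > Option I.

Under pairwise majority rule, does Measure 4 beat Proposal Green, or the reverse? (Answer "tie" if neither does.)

Measure 4

Ballots ranking Measure 4 above Proposal Green: 2 + 4 + 2 + 8 = 16.
Ballots ranking Proposal Green above Measure 4: 25 − 16 = 9.
Measure 4 wins the head-to-head 16–9.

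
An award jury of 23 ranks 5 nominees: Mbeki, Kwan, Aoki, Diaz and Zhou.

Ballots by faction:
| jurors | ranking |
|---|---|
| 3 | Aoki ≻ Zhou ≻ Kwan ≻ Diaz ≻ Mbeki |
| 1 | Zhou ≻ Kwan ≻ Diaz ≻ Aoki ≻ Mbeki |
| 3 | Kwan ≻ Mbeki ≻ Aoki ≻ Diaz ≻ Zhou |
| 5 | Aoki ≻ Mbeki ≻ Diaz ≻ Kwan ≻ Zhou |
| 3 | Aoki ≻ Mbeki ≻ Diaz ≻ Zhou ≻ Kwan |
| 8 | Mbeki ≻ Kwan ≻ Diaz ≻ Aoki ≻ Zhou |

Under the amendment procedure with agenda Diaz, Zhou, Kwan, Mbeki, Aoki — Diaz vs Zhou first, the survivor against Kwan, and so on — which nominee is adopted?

Aoki

Round 1: Diaz vs Zhou — 19–4, Diaz advances.
Round 2: Diaz vs Kwan — 8–15, Kwan advances.
Round 3: Kwan vs Mbeki — 7–16, Mbeki advances.
Round 4: Mbeki vs Aoki — 11–12, Aoki advances.
The agenda winner is Aoki.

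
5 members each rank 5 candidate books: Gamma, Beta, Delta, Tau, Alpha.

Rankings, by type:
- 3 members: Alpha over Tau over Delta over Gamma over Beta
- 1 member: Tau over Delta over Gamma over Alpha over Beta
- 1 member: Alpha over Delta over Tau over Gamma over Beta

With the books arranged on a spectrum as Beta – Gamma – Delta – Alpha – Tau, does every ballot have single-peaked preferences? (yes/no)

Axis positions: Beta=1, Gamma=2, Delta=3, Alpha=4, Tau=5.
Type 1 (peak Alpha at position 4): ranking walks positions 4-5-3-2-1, expanding outward from the peak — single-peaked.
Type 2: ranking walks positions 5-3-2-4-1; Delta is ranked above Alpha even though Alpha lies between Delta and the peak Tau on the axis — preferences dip and rise again. Not single-peaked.
Type 3 (peak Alpha at position 4): ranking walks positions 4-3-5-2-1, expanding outward from the peak — single-peaked.
Type 2 violates single-peakedness, so the profile is not single-peaked on this axis.

no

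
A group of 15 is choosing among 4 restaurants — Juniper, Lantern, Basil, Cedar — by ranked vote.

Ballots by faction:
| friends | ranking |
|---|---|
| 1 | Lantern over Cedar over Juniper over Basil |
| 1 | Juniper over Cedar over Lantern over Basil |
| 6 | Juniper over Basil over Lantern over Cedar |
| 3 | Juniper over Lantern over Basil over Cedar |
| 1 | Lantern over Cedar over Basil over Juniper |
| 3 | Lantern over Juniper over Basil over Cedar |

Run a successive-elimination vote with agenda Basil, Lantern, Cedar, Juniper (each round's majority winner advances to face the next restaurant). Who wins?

Round 1: Basil vs Lantern — 6–9, Lantern advances.
Round 2: Lantern vs Cedar — 14–1, Lantern advances.
Round 3: Lantern vs Juniper — 5–10, Juniper advances.
The agenda winner is Juniper.

Juniper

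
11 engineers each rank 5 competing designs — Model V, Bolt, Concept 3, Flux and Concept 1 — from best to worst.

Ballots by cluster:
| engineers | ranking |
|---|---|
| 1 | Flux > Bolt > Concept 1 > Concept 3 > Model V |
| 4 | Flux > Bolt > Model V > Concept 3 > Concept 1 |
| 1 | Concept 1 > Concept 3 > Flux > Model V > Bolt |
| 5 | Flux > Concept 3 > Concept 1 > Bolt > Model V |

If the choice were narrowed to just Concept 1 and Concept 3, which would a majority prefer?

Ballots ranking Concept 1 above Concept 3: 1 + 1 = 2.
Ballots ranking Concept 3 above Concept 1: 11 − 2 = 9.
Concept 3 wins the head-to-head 9–2.

Concept 3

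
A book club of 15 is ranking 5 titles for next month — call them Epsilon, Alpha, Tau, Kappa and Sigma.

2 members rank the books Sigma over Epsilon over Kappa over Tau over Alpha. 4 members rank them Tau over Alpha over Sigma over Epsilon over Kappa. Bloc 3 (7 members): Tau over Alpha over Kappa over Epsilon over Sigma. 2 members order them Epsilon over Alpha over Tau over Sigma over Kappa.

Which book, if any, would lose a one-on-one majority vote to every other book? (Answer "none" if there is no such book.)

Head-to-head results (15 members):
Epsilon vs Alpha: Alpha wins 11–4.
Epsilon vs Tau: Tau, 11–4.
Epsilon vs Kappa: 8 to 7, Epsilon.
Epsilon vs Sigma: Epsilon, 9–6.
Alpha vs Tau: Tau wins 13–2.
Alpha vs Kappa: 13 to 2, Alpha.
Alpha vs Sigma: Alpha preferred on 4+7+2 = 13 ballots; Alpha wins 13–2.
Tau vs Kappa: Tau preferred on 4+7+2 = 13 ballots; Tau wins 13–2.
Tau vs Sigma: Tau is ranked higher on 4+7+2 = 13 ballots, Sigma on 2. Tau wins 13–2.
Kappa vs Sigma: Sigma wins 8–7.
Only Kappa has no wins; Kappa is the Condorcet loser.

Kappa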